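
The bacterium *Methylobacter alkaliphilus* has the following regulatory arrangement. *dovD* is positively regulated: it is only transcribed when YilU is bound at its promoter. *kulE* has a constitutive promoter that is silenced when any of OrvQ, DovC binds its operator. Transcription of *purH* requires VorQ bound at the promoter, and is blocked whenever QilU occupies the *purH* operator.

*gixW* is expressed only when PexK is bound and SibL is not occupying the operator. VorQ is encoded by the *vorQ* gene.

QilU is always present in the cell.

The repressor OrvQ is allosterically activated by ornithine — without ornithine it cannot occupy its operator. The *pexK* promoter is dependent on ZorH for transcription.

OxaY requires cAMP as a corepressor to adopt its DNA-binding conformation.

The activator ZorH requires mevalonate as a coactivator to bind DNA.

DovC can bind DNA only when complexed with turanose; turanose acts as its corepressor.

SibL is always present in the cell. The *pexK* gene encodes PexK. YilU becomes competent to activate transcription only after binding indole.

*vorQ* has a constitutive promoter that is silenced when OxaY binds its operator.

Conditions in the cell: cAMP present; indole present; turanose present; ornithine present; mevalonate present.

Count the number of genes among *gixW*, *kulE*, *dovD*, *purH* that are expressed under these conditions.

1

SibL is produced constitutively and is active.
Mevalonate is present, so ZorH is active.
No repressor is bound and ZorH is active, so *pexK* is transcribed.
So PexK is produced and active.
With repressor SibL bound, *gixW* is not transcribed.
→ *gixW* is OFF.
Ornithine is present, so OrvQ is active.
Turanose is present, so DovC is active.
With repressor OrvQ bound, *kulE* is not transcribed.
→ *kulE* is OFF.
Indole is present, so YilU is active.
No repressor is bound and YilU is active, so *dovD* is transcribed.
→ *dovD* is ON.
cAMP is present, so OxaY is active.
With repressor OxaY bound, *vorQ* is not transcribed.
So VorQ is not produced.
QilU is produced constitutively and is active.
With repressor QilU bound, *purH* is not transcribed.
→ *purH* is OFF.
1 of the 4 genes is transcribed.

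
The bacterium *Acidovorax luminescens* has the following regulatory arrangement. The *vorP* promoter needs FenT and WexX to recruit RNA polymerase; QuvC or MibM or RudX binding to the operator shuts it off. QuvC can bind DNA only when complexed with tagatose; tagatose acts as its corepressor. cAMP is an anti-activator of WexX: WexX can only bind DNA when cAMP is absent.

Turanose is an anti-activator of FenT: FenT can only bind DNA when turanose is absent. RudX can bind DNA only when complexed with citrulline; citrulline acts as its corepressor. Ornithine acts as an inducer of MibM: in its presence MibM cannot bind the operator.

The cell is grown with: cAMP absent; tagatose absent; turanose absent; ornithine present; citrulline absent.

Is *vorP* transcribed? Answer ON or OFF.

ON

Tagatose is absent, so QuvC is inactive.
Turanose is absent, so FenT is active.
Ornithine is present, so MibM is inactive.
cAMP is absent, so WexX is active.
Citrulline is absent, so RudX is inactive.
No repressor is bound and FenT and WexX are active, so *vorP* is transcribed.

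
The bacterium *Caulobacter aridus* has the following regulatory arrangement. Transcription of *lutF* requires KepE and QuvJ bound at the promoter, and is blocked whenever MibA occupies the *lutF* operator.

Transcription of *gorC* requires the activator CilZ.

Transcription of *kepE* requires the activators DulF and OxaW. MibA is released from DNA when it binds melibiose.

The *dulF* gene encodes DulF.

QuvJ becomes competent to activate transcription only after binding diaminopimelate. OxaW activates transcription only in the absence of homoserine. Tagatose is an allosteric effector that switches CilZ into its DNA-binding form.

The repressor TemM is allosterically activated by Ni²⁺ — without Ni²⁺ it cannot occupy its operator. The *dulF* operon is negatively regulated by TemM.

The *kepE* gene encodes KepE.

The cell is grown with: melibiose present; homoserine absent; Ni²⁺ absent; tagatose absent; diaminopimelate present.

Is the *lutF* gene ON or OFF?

ON

Ni²⁺ is absent, so TemM is inactive.
With no repressor bound, *dulF* is transcribed.
So DulF is produced and active.
Homoserine is absent, so OxaW is active.
No repressor is bound and DulF and OxaW are active, so *kepE* is transcribed.
So KepE is produced and active.
Diaminopimelate is present, so QuvJ is active.
Melibiose is present, so MibA is inactive.
No repressor is bound and KepE and QuvJ are active, so *lutF* is transcribed.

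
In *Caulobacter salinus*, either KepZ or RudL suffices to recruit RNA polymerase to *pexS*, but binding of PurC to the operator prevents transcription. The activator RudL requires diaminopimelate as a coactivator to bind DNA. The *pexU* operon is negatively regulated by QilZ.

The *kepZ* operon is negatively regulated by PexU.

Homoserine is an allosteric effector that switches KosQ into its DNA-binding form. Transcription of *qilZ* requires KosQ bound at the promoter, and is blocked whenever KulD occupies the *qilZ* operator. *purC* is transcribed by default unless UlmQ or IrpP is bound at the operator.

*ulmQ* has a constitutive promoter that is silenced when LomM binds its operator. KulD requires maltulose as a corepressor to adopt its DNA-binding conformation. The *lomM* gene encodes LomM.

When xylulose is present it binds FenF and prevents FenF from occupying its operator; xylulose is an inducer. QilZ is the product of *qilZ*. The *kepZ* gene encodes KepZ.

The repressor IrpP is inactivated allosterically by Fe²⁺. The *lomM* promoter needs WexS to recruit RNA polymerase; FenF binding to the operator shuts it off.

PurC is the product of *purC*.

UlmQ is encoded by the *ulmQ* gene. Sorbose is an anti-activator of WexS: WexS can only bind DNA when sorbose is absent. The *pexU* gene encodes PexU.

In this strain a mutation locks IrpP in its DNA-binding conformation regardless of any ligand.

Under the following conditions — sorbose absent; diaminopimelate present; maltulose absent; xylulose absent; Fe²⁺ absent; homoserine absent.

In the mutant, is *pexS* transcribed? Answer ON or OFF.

ON

Homoserine is absent, so KosQ is inactive.
Maltulose is absent, so KulD is inactive.
Required activator KosQ is absent, so *qilZ* is not transcribed.
So QilZ is not produced.
With no repressor bound, *pexU* is transcribed.
So PexU is produced and active.
With repressor PexU bound, *kepZ* is not transcribed.
So KepZ is not produced.
Sorbose is absent, so WexS is active.
Xylulose is absent, so FenF is active.
With repressor FenF bound, *lomM* is not transcribed.
So LomM is not produced.
With no repressor bound, *ulmQ* is transcribed.
So UlmQ is produced and active.
IrpP is constitutively active in this strain.
With repressor UlmQ bound, *purC* is not transcribed.
So PurC is not produced.
Diaminopimelate is present, so RudL is active.
Activator RudL is present, so *pexS* is transcribed.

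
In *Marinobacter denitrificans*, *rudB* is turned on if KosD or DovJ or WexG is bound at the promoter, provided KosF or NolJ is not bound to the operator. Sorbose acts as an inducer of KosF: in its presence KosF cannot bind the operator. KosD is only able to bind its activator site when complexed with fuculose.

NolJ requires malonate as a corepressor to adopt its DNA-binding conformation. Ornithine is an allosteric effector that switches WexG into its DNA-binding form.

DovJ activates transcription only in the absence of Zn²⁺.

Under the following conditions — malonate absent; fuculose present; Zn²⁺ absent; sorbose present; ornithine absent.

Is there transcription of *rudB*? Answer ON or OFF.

ON

Sorbose is present, so KosF is inactive.
Fuculose is present, so KosD is active.
Zn²⁺ is absent, so DovJ is active.
Ornithine is absent, so WexG is inactive.
Malonate is absent, so NolJ is inactive.
Activator KosD is present, so *rudB* is transcribed.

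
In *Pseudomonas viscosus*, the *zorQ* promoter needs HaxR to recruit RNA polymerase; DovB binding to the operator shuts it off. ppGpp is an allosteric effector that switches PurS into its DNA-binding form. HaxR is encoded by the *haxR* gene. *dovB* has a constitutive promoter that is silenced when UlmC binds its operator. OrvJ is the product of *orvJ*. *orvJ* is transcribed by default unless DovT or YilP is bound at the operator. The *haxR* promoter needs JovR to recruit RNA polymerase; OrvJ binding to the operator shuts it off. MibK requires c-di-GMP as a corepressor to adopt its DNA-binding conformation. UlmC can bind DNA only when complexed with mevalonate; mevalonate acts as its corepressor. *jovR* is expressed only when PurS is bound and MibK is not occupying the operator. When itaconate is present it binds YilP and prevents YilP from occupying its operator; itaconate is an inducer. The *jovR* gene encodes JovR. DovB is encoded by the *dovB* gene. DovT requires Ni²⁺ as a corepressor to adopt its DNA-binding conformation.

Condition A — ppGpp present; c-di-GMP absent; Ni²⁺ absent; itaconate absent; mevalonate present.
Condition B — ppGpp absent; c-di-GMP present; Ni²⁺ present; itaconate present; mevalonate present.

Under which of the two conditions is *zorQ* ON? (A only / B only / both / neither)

A only

Condition A:
ppGpp is present, so PurS is active.
c-di-GMP is absent, so MibK is inactive.
No repressor is bound and PurS is active, so *jovR* is transcribed.
So JovR is produced and active.
Ni²⁺ is absent, so DovT is inactive.
Itaconate is absent, so YilP is active.
With repressor YilP bound, *orvJ* is not transcribed.
So OrvJ is not produced.
No repressor is bound and JovR is active, so *haxR* is transcribed.
So HaxR is produced and active.
Mevalonate is present, so UlmC is active.
With repressor UlmC bound, *dovB* is not transcribed.
So DovB is not produced.
No repressor is bound and HaxR is active, so *zorQ* is transcribed.
→ *zorQ* is ON in A.
Condition B:
ppGpp is absent, so PurS is inactive.
c-di-GMP is present, so MibK is active.
With repressor MibK bound, *jovR* is not transcribed.
So JovR is not produced.
Ni²⁺ is present, so DovT is active.
Itaconate is present, so YilP is inactive.
With repressor DovT bound, *orvJ* is not transcribed.
So OrvJ is not produced.
Required activator JovR is absent, so *haxR* is not transcribed.
So HaxR is not produced.
Mevalonate is present, so UlmC is active.
With repressor UlmC bound, *dovB* is not transcribed.
So DovB is not produced.
Required activator HaxR is absent, so *zorQ* is not transcribed.
→ *zorQ* is OFF in B.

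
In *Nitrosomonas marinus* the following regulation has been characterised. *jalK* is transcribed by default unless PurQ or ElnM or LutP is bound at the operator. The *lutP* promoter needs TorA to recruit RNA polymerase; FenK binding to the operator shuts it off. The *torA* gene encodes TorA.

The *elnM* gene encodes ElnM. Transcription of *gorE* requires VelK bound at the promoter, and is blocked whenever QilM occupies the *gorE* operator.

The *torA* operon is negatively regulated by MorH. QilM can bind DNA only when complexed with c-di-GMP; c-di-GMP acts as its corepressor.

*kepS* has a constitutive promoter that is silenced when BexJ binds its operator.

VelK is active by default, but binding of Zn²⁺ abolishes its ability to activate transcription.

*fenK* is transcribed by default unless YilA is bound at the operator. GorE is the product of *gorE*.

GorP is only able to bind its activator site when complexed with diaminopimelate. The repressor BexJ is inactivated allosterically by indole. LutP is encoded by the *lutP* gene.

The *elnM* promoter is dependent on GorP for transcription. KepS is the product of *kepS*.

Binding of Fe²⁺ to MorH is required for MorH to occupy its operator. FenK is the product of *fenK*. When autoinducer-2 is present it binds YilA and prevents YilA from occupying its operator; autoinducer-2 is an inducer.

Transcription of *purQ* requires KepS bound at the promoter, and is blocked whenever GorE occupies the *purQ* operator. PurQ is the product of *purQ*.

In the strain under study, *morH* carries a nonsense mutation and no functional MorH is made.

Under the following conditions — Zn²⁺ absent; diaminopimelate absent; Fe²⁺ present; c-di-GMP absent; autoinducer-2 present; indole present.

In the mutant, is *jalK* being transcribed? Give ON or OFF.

Indole is present, so BexJ is inactive.
With no repressor bound, *kepS* is transcribed.
So KepS is produced and active.
c-di-GMP is absent, so QilM is inactive.
Zn²⁺ is absent, so VelK is active.
No repressor is bound and VelK is active, so *gorE* is transcribed.
So GorE is produced and active.
With repressor GorE bound, *purQ* is not transcribed.
So PurQ is not produced.
Diaminopimelate is absent, so GorP is inactive.
Required activator GorP is absent, so *elnM* is not transcribed.
So ElnM is not produced.
Autoinducer-2 is present, so YilA is inactive.
With no repressor bound, *fenK* is transcribed.
So FenK is produced and active.
MorH is non-functional in this strain, so it has no effect.
With no repressor bound, *torA* is transcribed.
So TorA is produced and active.
With repressor FenK bound, *lutP* is not transcribed.
So LutP is not produced.
With no repressor bound, *jalK* is transcribed.

ON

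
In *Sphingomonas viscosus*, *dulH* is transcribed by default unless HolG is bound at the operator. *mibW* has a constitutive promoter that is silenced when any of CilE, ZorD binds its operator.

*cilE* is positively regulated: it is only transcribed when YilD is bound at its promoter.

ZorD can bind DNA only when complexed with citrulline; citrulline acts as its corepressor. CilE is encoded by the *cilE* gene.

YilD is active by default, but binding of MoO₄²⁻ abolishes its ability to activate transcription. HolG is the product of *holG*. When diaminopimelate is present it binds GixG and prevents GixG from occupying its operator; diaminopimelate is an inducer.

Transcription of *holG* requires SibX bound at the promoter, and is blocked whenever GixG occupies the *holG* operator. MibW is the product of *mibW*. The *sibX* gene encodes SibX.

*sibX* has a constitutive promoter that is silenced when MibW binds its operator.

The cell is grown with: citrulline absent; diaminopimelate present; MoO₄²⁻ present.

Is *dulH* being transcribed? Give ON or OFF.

ON

MoO₄²⁻ is present, so YilD is inactive.
Required activator YilD is absent, so *cilE* is not transcribed.
So CilE is not produced.
Citrulline is absent, so ZorD is inactive.
With no repressor bound, *mibW* is transcribed.
So MibW is produced and active.
With repressor MibW bound, *sibX* is not transcribed.
So SibX is not produced.
Diaminopimelate is present, so GixG is inactive.
Required activator SibX is absent, so *holG* is not transcribed.
So HolG is not produced.
With no repressor bound, *dulH* is transcribed.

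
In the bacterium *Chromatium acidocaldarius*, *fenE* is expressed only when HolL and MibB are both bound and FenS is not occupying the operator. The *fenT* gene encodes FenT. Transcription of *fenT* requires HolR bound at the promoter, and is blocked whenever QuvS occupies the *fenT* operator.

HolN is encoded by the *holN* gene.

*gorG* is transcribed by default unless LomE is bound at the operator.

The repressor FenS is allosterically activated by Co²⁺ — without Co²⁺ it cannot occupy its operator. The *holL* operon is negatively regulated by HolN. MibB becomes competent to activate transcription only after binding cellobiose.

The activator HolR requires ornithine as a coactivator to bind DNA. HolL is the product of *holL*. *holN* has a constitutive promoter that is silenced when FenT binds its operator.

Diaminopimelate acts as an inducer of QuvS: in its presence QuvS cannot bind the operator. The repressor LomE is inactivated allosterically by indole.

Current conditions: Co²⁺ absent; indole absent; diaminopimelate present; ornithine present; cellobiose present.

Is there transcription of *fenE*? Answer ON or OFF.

ON

Co²⁺ is absent, so FenS is inactive.
Ornithine is present, so HolR is active.
Diaminopimelate is present, so QuvS is inactive.
No repressor is bound and HolR is active, so *fenT* is transcribed.
So FenT is produced and active.
With repressor FenT bound, *holN* is not transcribed.
So HolN is not produced.
With no repressor bound, *holL* is transcribed.
So HolL is produced and active.
Cellobiose is present, so MibB is active.
No repressor is bound and HolL and MibB are active, so *fenE* is transcribed.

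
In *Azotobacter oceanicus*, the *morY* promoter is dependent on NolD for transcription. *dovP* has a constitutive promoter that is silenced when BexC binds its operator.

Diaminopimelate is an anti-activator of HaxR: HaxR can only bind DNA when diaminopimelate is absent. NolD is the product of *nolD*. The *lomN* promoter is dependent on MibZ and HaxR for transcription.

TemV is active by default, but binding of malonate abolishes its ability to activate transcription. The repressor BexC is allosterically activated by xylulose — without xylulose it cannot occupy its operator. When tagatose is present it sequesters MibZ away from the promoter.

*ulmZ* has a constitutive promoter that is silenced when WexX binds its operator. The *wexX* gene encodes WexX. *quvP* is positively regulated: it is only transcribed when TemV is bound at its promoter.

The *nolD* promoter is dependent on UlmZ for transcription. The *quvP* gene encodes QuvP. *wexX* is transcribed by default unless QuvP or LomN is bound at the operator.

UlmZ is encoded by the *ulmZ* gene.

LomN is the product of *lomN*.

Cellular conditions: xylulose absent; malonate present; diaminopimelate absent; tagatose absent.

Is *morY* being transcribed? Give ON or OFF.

ON

Malonate is present, so TemV is inactive.
Required activator TemV is absent, so *quvP* is not transcribed.
So QuvP is not produced.
Tagatose is absent, so MibZ is active.
Diaminopimelate is absent, so HaxR is active.
No repressor is bound and MibZ and HaxR are active, so *lomN* is transcribed.
So LomN is produced and active.
With repressor LomN bound, *wexX* is not transcribed.
So WexX is not produced.
With no repressor bound, *ulmZ* is transcribed.
So UlmZ is produced and active.
No repressor is bound and UlmZ is active, so *nolD* is transcribed.
So NolD is produced and active.
No repressor is bound and NolD is active, so *morY* is transcribed.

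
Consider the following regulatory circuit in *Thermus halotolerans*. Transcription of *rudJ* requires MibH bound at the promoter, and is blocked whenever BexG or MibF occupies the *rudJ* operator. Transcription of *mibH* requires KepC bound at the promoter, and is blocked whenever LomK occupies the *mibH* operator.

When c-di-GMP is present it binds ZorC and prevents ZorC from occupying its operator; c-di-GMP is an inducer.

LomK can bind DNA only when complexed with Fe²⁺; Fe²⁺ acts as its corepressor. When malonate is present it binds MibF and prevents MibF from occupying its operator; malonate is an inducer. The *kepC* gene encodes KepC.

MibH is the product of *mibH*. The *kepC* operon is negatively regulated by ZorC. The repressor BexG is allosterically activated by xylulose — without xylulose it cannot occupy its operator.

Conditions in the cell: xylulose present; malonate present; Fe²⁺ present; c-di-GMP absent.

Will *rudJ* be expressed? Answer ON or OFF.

OFF

Xylulose is present, so BexG is active.
Fe²⁺ is present, so LomK is active.
c-di-GMP is absent, so ZorC is active.
With repressor ZorC bound, *kepC* is not transcribed.
So KepC is not produced.
With repressor LomK bound, *mibH* is not transcribed.
So MibH is not produced.
Malonate is present, so MibF is inactive.
With repressor BexG bound, *rudJ* is not transcribed.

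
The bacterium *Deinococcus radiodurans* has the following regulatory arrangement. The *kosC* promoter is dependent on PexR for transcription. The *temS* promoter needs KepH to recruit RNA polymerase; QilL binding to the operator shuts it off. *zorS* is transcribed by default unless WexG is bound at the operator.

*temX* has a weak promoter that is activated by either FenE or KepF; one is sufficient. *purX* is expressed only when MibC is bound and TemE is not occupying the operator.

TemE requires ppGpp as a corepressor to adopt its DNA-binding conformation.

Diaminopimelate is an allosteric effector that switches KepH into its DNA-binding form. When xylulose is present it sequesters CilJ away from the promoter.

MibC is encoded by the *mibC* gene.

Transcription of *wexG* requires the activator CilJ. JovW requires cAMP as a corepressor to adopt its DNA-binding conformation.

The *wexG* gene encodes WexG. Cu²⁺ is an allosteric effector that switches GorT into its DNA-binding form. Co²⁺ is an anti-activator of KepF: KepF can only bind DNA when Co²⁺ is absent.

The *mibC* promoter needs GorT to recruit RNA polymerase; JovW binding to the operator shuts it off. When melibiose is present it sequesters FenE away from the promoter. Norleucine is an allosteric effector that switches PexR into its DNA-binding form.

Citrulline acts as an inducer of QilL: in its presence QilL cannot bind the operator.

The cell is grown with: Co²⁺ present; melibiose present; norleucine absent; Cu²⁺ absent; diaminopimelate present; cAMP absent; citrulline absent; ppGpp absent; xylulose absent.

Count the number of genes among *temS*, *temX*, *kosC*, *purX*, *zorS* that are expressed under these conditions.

Diaminopimelate is present, so KepH is active.
Citrulline is absent, so QilL is active.
With repressor QilL bound, *temS* is not transcribed.
→ *temS* is OFF.
Melibiose is present, so FenE is inactive.
Co²⁺ is present, so KepF is inactive.
No activator is available at the *temX* promoter, so *temX* is not transcribed.
→ *temX* is OFF.
Norleucine is absent, so PexR is inactive.
Required activator PexR is absent, so *kosC* is not transcribed.
→ *kosC* is OFF.
ppGpp is absent, so TemE is inactive.
Cu²⁺ is absent, so GorT is inactive.
cAMP is absent, so JovW is inactive.
Required activator GorT is absent, so *mibC* is not transcribed.
So MibC is not produced.
Required activator MibC is absent, so *purX* is not transcribed.
→ *purX* is OFF.
Xylulose is absent, so CilJ is active.
No repressor is bound and CilJ is active, so *wexG* is transcribed.
So WexG is produced and active.
With repressor WexG bound, *zorS* is not transcribed.
→ *zorS* is OFF.
0 of the 5 genes are transcribed.

0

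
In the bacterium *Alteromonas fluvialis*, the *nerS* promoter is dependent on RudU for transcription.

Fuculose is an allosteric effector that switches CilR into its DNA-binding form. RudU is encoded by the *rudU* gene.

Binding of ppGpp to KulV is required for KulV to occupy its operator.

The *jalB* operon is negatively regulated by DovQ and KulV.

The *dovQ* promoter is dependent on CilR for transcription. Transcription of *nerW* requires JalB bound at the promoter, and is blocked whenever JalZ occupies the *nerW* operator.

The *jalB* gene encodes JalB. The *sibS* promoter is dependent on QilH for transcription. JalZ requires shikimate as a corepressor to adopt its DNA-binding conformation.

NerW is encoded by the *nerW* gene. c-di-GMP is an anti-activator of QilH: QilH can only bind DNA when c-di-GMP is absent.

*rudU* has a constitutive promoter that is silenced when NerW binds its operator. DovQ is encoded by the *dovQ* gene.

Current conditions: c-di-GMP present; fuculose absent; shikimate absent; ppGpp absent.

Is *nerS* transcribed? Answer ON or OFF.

OFF

Fuculose is absent, so CilR is inactive.
Required activator CilR is absent, so *dovQ* is not transcribed.
So DovQ is not produced.
ppGpp is absent, so KulV is inactive.
With no repressor bound, *jalB* is transcribed.
So JalB is produced and active.
Shikimate is absent, so JalZ is inactive.
No repressor is bound and JalB is active, so *nerW* is transcribed.
So NerW is produced and active.
With repressor NerW bound, *rudU* is not transcribed.
So RudU is not produced.
Required activator RudU is absent, so *nerS* is not transcribed.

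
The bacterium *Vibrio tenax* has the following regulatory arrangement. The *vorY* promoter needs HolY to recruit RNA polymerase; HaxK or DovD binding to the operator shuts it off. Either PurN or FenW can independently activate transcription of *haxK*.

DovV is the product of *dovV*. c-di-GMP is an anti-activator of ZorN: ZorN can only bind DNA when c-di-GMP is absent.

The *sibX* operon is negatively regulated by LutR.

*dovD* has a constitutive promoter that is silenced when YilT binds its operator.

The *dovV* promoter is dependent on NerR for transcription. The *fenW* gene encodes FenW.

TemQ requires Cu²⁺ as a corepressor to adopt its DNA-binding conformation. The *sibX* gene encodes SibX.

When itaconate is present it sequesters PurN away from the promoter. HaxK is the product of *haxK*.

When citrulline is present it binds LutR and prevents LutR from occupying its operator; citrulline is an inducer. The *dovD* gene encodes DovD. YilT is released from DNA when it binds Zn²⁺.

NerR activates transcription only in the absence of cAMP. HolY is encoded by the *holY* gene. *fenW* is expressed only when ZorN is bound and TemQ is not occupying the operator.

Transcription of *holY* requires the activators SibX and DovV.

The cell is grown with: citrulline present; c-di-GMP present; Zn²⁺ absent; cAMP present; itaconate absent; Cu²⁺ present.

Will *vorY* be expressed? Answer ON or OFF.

Itaconate is absent, so PurN is active.
Cu²⁺ is present, so TemQ is active.
c-di-GMP is present, so ZorN is inactive.
With repressor TemQ bound, *fenW* is not transcribed.
So FenW is not produced.
Activator PurN is present, so *haxK* is transcribed.
So HaxK is produced and active.
Zn²⁺ is absent, so YilT is active.
With repressor YilT bound, *dovD* is not transcribed.
So DovD is not produced.
Citrulline is present, so LutR is inactive.
With no repressor bound, *sibX* is transcribed.
So SibX is produced and active.
cAMP is present, so NerR is inactive.
Required activator NerR is absent, so *dovV* is not transcribed.
So DovV is not produced.
Required activator DovV is absent, so *holY* is not transcribed.
So HolY is not produced.
With repressor HaxK bound, *vorY* is not transcribed.

OFF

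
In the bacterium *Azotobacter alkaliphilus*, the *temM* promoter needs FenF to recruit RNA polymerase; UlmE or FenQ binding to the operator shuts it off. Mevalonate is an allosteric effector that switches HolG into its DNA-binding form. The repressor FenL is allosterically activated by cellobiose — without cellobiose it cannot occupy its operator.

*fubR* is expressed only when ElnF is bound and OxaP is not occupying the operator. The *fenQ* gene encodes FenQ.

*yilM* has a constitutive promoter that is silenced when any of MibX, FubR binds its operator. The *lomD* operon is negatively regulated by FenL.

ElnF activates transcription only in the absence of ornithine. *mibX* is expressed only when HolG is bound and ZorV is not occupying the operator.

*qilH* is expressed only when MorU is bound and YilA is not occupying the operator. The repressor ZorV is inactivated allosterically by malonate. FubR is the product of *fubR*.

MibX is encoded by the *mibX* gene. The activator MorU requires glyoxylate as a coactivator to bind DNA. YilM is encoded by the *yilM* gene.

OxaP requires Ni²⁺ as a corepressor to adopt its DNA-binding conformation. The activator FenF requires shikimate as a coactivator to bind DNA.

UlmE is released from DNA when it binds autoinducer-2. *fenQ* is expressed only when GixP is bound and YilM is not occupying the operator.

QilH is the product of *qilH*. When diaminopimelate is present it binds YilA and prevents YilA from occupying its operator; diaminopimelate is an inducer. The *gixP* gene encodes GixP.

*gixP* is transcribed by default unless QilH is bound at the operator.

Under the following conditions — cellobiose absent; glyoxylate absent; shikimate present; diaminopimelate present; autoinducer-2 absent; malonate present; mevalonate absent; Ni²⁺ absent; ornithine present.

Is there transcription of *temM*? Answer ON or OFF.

Autoinducer-2 is absent, so UlmE is active.
Shikimate is present, so FenF is active.
Malonate is present, so ZorV is inactive.
Mevalonate is absent, so HolG is inactive.
Required activator HolG is absent, so *mibX* is not transcribed.
So MibX is not produced.
Ni²⁺ is absent, so OxaP is inactive.
Ornithine is present, so ElnF is inactive.
Required activator ElnF is absent, so *fubR* is not transcribed.
So FubR is not produced.
With no repressor bound, *yilM* is transcribed.
So YilM is produced and active.
Diaminopimelate is present, so YilA is inactive.
Glyoxylate is absent, so MorU is inactive.
Required activator MorU is absent, so *qilH* is not transcribed.
So QilH is not produced.
With no repressor bound, *gixP* is transcribed.
So GixP is produced and active.
With repressor YilM bound, *fenQ* is not transcribed.
So FenQ is not produced.
With repressor UlmE bound, *temM* is not transcribed.

OFF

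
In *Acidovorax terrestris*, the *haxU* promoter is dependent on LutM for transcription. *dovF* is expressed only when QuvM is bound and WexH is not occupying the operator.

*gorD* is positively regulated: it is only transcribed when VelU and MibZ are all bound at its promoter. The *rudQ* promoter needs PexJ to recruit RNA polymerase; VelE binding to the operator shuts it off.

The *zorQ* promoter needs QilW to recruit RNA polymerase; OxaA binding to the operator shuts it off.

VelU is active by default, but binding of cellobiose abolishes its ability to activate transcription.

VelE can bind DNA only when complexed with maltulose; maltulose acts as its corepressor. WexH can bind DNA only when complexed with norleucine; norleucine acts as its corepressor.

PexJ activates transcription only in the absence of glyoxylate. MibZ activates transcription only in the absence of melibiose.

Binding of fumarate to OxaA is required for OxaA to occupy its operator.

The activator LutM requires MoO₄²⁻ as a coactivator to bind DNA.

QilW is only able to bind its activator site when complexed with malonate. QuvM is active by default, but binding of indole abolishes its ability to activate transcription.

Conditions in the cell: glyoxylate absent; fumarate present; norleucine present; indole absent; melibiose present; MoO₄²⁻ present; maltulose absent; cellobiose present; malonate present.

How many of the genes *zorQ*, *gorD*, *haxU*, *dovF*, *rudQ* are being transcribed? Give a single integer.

Fumarate is present, so OxaA is active.
Malonate is present, so QilW is active.
With repressor OxaA bound, *zorQ* is not transcribed.
→ *zorQ* is OFF.
Cellobiose is present, so VelU is inactive.
Melibiose is present, so MibZ is inactive.
Required activator VelU is absent, so *gorD* is not transcribed.
→ *gorD* is OFF.
MoO₄²⁻ is present, so LutM is active.
No repressor is bound and LutM is active, so *haxU* is transcribed.
→ *haxU* is ON.
Indole is absent, so QuvM is active.
Norleucine is present, so WexH is active.
With repressor WexH bound, *dovF* is not transcribed.
→ *dovF* is OFF.
Maltulose is absent, so VelE is inactive.
Glyoxylate is absent, so PexJ is active.
No repressor is bound and PexJ is active, so *rudQ* is transcribed.
→ *rudQ* is ON.
2 of the 5 genes are transcribed.

2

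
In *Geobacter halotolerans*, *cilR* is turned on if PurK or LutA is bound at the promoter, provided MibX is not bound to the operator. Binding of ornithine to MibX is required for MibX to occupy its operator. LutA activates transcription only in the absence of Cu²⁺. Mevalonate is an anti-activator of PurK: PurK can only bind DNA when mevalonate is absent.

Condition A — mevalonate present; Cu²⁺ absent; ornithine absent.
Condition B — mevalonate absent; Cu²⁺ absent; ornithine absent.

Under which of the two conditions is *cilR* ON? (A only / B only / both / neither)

both

Condition A:
Mevalonate is present, so PurK is inactive.
Cu²⁺ is absent, so LutA is active.
Ornithine is absent, so MibX is inactive.
Activator LutA is present, so *cilR* is transcribed.
→ *cilR* is ON in A.
Condition B:
Mevalonate is absent, so PurK is active.
Cu²⁺ is absent, so LutA is active.
Ornithine is absent, so MibX is inactive.
Activator PurK is present, so *cilR* is transcribed.
→ *cilR* is ON in B.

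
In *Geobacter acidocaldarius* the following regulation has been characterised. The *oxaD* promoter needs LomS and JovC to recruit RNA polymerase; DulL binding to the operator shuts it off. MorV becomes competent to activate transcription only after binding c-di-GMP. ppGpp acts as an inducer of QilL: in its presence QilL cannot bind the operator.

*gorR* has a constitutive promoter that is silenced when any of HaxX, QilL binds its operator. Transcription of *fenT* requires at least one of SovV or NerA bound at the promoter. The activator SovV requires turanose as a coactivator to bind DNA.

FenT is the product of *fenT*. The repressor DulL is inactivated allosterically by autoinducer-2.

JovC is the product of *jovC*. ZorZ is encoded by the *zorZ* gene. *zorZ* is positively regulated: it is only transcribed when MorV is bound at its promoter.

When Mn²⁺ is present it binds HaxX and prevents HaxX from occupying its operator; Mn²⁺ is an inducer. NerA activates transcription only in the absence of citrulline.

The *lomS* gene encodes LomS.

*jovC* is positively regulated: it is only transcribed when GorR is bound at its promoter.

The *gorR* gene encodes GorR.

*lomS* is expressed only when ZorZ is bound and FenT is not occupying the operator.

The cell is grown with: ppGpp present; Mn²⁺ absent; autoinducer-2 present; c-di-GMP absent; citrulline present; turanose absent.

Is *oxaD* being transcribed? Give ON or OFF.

OFF

Turanose is absent, so SovV is inactive.
Citrulline is present, so NerA is inactive.
No activator is available at the *fenT* promoter, so *fenT* is not transcribed.
So FenT is not produced.
c-di-GMP is absent, so MorV is inactive.
Required activator MorV is absent, so *zorZ* is not transcribed.
So ZorZ is not produced.
Required activator ZorZ is absent, so *lomS* is not transcribed.
So LomS is not produced.
Mn²⁺ is absent, so HaxX is active.
ppGpp is present, so QilL is inactive.
With repressor HaxX bound, *gorR* is not transcribed.
So GorR is not produced.
Required activator GorR is absent, so *jovC* is not transcribed.
So JovC is not produced.
Autoinducer-2 is present, so DulL is inactive.
Required activator LomS is absent, so *oxaD* is not transcribed.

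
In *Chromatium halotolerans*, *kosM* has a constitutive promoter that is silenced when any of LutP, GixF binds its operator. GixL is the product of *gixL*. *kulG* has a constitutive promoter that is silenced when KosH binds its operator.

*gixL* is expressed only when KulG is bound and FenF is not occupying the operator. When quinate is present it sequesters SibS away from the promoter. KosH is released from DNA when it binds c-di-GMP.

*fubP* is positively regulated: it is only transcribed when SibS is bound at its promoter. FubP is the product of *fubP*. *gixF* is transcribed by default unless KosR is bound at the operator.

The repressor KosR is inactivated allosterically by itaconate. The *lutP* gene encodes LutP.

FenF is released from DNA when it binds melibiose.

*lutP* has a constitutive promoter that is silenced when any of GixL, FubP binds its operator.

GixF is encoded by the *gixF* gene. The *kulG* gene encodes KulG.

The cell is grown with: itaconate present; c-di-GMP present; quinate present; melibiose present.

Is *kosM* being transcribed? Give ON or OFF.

Melibiose is present, so FenF is inactive.
c-di-GMP is present, so KosH is inactive.
With no repressor bound, *kulG* is transcribed.
So KulG is produced and active.
No repressor is bound and KulG is active, so *gixL* is transcribed.
So GixL is produced and active.
Quinate is present, so SibS is inactive.
Required activator SibS is absent, so *fubP* is not transcribed.
So FubP is not produced.
With repressor GixL bound, *lutP* is not transcribed.
So LutP is not produced.
Itaconate is present, so KosR is inactive.
With no repressor bound, *gixF* is transcribed.
So GixF is produced and active.
With repressor GixF bound, *kosM* is not transcribed.

OFF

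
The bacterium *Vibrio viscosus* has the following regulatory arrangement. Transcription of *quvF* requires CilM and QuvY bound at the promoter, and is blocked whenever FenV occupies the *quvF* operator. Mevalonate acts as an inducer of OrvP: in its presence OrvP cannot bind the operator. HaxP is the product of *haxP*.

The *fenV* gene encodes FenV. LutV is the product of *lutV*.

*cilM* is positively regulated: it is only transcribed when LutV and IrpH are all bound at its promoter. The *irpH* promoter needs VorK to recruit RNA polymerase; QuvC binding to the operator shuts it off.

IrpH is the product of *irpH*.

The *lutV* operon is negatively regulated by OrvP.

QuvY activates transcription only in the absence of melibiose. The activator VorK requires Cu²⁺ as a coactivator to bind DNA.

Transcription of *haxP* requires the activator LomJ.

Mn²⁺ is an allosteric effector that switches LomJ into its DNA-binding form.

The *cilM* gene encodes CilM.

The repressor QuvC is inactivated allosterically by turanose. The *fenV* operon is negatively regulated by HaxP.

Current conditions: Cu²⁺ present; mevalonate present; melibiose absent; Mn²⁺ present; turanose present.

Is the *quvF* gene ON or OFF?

Mevalonate is present, so OrvP is inactive.
With no repressor bound, *lutV* is transcribed.
So LutV is produced and active.
Turanose is present, so QuvC is inactive.
Cu²⁺ is present, so VorK is active.
No repressor is bound and VorK is active, so *irpH* is transcribed.
So IrpH is produced and active.
No repressor is bound and LutV and IrpH are active, so *cilM* is transcribed.
So CilM is produced and active.
Melibiose is absent, so QuvY is active.
Mn²⁺ is present, so LomJ is active.
No repressor is bound and LomJ is active, so *haxP* is transcribed.
So HaxP is produced and active.
With repressor HaxP bound, *fenV* is not transcribed.
So FenV is not produced.
No repressor is bound and CilM and QuvY are active, so *quvF* is transcribed.

ON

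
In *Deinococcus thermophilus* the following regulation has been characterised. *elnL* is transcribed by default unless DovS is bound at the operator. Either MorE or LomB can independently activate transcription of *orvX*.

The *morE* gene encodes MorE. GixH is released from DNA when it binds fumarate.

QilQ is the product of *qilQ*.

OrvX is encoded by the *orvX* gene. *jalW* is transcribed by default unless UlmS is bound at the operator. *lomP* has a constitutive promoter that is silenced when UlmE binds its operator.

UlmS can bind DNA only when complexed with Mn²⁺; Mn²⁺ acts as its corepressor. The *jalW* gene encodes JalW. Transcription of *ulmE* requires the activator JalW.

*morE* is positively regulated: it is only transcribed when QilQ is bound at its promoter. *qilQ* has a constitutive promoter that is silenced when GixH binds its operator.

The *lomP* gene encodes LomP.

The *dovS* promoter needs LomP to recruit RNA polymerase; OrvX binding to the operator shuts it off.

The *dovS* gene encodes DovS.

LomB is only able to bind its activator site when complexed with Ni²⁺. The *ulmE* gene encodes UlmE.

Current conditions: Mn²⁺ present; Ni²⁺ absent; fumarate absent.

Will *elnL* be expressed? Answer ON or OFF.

Fumarate is absent, so GixH is active.
With repressor GixH bound, *qilQ* is not transcribed.
So QilQ is not produced.
Required activator QilQ is absent, so *morE* is not transcribed.
So MorE is not produced.
Ni²⁺ is absent, so LomB is inactive.
No activator is available at the *orvX* promoter, so *orvX* is not transcribed.
So OrvX is not produced.
Mn²⁺ is present, so UlmS is active.
With repressor UlmS bound, *jalW* is not transcribed.
So JalW is not produced.
Required activator JalW is absent, so *ulmE* is not transcribed.
So UlmE is not produced.
With no repressor bound, *lomP* is transcribed.
So LomP is produced and active.
No repressor is bound and LomP is active, so *dovS* is transcribed.
So DovS is produced and active.
With repressor DovS bound, *elnL* is not transcribed.

OFF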